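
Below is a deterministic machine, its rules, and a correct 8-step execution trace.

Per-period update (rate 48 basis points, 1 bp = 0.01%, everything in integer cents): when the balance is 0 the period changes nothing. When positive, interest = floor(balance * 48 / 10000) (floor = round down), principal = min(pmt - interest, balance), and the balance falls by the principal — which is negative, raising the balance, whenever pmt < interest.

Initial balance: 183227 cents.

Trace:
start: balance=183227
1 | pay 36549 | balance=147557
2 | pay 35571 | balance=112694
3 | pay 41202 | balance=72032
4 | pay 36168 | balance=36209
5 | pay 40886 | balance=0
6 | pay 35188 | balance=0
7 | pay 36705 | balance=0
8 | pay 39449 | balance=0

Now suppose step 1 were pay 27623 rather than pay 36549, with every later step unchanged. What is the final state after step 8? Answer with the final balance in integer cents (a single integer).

0

(re-executing from step 1 with the substitution; state before step 1: balance=183227)
1 | pay 27623 | balance=156483
2 | pay 35571 | balance=121663
3 | pay 41202 | balance=81044
4 | pay 36168 | balance=45265
5 | pay 40886 | balance=4596
6 | pay 35188 | balance=0
7 | pay 36705 | balance=0
8 | pay 39449 | balance=0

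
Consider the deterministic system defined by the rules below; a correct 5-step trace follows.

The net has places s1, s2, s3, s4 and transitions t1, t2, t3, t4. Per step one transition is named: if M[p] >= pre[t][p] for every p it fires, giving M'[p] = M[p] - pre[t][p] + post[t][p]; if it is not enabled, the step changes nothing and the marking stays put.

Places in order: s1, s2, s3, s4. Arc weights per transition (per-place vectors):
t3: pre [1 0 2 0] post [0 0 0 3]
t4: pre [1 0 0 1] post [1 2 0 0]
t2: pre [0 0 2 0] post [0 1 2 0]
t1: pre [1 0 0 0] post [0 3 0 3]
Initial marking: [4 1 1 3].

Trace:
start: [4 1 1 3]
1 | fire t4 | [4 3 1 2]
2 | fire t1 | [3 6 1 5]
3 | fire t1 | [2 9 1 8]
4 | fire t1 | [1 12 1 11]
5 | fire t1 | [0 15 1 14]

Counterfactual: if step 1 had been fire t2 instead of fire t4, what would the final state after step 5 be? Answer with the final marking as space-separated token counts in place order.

0 13 1 15

(re-executing from step 1 with the substitution; state before step 1: [4 1 1 3])
1 | fire t2 | [4 1 1 3]
2 | fire t1 | [3 4 1 6]
3 | fire t1 | [2 7 1 9]
4 | fire t1 | [1 10 1 12]
5 | fire t1 | [0 13 1 15]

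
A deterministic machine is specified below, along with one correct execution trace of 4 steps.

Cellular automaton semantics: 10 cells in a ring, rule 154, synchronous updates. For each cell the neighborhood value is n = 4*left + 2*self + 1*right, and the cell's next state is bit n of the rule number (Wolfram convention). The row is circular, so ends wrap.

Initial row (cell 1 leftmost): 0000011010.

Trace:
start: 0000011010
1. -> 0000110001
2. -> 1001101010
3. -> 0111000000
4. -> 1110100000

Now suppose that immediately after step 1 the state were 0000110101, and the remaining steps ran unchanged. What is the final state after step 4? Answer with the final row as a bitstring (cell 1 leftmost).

0110001010

state after step 1 := 0000110101
2. -> 1001100000
3. -> 0111010001
4. -> 0110001010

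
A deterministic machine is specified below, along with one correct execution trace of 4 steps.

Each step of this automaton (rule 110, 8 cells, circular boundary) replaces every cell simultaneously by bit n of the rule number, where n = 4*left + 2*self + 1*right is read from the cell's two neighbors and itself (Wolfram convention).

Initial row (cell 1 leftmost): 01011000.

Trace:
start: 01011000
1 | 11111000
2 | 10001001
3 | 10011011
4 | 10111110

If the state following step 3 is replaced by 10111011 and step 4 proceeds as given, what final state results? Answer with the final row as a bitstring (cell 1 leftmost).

11101110

state after step 3 := 10111011
4 | 11101110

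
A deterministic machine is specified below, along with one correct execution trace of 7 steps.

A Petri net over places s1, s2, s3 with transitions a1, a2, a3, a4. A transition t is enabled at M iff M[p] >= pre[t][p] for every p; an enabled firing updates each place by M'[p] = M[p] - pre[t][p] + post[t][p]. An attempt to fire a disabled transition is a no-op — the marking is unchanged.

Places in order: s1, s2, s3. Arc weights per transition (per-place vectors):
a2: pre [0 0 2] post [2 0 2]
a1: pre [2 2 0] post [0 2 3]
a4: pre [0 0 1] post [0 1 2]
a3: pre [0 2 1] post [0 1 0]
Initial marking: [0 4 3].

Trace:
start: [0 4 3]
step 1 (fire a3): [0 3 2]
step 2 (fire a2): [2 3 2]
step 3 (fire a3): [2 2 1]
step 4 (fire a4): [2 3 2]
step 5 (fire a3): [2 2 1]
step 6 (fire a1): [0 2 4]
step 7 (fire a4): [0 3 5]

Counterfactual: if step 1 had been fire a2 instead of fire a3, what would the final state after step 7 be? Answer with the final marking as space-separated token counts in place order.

(re-executing from step 1 with the substitution; state before step 1: [0 4 3])
step 1 (fire a2): [2 4 3]
step 2 (fire a2): [4 4 3]
step 3 (fire a3): [4 3 2]
step 4 (fire a4): [4 4 3]
step 5 (fire a3): [4 3 2]
step 6 (fire a1): [2 3 5]
step 7 (fire a4): [2 4 6]

2 4 6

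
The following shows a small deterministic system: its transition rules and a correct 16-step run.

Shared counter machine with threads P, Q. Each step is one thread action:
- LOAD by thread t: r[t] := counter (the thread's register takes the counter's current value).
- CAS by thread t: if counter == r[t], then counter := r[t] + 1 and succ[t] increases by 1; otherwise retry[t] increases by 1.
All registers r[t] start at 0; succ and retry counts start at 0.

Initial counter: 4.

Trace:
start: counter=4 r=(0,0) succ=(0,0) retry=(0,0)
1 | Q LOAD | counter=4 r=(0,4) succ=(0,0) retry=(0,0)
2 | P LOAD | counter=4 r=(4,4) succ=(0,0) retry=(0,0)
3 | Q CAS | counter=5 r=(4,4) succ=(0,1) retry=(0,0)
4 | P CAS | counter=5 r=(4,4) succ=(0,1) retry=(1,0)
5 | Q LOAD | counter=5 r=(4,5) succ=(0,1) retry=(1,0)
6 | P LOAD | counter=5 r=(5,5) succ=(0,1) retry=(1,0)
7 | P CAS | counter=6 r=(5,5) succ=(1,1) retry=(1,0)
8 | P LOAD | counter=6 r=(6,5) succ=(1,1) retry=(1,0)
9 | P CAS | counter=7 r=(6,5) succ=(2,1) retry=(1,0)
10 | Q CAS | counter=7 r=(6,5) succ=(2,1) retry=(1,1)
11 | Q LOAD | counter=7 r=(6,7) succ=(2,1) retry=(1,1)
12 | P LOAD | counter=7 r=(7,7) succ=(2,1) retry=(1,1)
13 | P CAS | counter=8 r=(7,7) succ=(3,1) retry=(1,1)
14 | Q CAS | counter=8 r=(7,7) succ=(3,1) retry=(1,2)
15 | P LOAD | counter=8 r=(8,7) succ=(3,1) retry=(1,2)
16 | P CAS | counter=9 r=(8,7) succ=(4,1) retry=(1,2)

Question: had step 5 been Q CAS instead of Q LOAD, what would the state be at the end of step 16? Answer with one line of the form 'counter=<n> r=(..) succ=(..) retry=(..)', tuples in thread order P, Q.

(re-executing from step 5 with the substitution; state before step 5: counter=5 r=(4,4) succ=(0,1) retry=(1,0))
5 | Q CAS | counter=5 r=(4,4) succ=(0,1) retry=(1,1)
6 | P LOAD | counter=5 r=(5,4) succ=(0,1) retry=(1,1)
7 | P CAS | counter=6 r=(5,4) succ=(1,1) retry=(1,1)
8 | P LOAD | counter=6 r=(6,4) succ=(1,1) retry=(1,1)
9 | P CAS | counter=7 r=(6,4) succ=(2,1) retry=(1,1)
10 | Q CAS | counter=7 r=(6,4) succ=(2,1) retry=(1,2)
11 | Q LOAD | counter=7 r=(6,7) succ=(2,1) retry=(1,2)
12 | P LOAD | counter=7 r=(7,7) succ=(2,1) retry=(1,2)
13 | P CAS | counter=8 r=(7,7) succ=(3,1) retry=(1,2)
14 | Q CAS | counter=8 r=(7,7) succ=(3,1) retry=(1,3)
15 | P LOAD | counter=8 r=(8,7) succ=(3,1) retry=(1,3)
16 | P CAS | counter=9 r=(8,7) succ=(4,1) retry=(1,3)

counter=9 r=(8,7) succ=(4,1) retry=(1,3)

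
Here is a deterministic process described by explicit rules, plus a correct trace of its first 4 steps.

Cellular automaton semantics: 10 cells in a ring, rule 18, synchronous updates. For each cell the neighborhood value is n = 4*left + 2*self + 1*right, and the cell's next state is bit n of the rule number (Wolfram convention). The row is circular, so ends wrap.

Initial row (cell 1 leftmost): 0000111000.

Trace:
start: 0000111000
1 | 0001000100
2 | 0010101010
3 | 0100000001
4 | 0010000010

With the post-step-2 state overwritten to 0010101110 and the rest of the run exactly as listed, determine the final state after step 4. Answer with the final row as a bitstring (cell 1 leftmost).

0010000010

state after step 2 := 0010101110
3 | 0100000001
4 | 0010000010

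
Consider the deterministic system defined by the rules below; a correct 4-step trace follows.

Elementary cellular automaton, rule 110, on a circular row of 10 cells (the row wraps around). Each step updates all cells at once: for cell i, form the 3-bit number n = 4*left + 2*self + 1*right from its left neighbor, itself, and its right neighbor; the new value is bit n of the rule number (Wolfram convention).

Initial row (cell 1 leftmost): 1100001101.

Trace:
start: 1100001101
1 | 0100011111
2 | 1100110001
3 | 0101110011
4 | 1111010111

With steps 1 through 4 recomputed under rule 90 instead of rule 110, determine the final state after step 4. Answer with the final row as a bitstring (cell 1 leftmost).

(re-executing steps 1..4 under rule 90; state before step 1: 1100001101)
1 | 0110011101
2 | 0111110100
3 | 1100010010
4 | 1110101100

1110101100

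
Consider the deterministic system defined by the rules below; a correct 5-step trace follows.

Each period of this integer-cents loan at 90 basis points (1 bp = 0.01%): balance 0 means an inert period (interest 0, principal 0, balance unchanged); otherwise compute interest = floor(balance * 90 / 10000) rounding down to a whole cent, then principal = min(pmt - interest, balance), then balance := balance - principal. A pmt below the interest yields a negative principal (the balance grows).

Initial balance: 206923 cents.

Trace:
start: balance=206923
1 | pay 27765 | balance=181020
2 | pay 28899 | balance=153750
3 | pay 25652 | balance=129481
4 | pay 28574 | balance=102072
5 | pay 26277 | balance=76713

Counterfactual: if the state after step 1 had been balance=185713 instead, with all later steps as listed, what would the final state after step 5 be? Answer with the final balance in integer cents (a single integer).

81578

state after step 1 := balance=185713
2 | pay 28899 | balance=158485
3 | pay 25652 | balance=134259
4 | pay 28574 | balance=106893
5 | pay 26277 | balance=81578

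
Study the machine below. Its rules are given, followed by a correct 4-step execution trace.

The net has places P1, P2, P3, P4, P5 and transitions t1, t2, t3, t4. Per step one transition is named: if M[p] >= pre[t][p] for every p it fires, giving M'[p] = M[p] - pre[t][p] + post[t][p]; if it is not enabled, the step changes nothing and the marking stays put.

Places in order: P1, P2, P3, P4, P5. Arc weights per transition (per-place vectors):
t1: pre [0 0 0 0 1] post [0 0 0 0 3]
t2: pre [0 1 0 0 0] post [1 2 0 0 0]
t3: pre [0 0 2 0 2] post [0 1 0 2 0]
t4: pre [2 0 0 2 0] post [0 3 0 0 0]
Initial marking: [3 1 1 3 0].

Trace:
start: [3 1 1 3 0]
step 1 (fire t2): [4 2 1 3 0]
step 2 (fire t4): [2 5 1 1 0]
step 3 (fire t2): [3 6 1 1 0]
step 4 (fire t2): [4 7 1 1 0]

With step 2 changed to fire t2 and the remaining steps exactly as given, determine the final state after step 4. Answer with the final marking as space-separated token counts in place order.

7 5 1 3 0

(re-executing from step 2 with the substitution; state before step 2: [4 2 1 3 0])
step 2 (fire t2): [5 3 1 3 0]
step 3 (fire t2): [6 4 1 3 0]
step 4 (fire t2): [7 5 1 3 0]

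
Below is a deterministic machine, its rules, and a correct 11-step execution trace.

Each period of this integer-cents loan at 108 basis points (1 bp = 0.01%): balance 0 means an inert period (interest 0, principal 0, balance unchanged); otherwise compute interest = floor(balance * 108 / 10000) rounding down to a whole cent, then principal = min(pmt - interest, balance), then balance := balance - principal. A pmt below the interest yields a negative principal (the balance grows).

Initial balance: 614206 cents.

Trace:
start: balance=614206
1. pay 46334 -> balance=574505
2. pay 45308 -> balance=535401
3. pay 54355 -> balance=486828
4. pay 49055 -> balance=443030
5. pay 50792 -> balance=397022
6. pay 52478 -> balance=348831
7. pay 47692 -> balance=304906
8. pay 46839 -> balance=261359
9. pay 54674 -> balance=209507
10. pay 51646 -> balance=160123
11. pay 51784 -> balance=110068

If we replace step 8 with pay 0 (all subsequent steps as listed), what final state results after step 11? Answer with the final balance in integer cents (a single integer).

158442

(re-executing from step 8 with the substitution; state before step 8: balance=304906)
8. pay 0 -> balance=308198
9. pay 54674 -> balance=256852
10. pay 51646 -> balance=207980
11. pay 51784 -> balance=158442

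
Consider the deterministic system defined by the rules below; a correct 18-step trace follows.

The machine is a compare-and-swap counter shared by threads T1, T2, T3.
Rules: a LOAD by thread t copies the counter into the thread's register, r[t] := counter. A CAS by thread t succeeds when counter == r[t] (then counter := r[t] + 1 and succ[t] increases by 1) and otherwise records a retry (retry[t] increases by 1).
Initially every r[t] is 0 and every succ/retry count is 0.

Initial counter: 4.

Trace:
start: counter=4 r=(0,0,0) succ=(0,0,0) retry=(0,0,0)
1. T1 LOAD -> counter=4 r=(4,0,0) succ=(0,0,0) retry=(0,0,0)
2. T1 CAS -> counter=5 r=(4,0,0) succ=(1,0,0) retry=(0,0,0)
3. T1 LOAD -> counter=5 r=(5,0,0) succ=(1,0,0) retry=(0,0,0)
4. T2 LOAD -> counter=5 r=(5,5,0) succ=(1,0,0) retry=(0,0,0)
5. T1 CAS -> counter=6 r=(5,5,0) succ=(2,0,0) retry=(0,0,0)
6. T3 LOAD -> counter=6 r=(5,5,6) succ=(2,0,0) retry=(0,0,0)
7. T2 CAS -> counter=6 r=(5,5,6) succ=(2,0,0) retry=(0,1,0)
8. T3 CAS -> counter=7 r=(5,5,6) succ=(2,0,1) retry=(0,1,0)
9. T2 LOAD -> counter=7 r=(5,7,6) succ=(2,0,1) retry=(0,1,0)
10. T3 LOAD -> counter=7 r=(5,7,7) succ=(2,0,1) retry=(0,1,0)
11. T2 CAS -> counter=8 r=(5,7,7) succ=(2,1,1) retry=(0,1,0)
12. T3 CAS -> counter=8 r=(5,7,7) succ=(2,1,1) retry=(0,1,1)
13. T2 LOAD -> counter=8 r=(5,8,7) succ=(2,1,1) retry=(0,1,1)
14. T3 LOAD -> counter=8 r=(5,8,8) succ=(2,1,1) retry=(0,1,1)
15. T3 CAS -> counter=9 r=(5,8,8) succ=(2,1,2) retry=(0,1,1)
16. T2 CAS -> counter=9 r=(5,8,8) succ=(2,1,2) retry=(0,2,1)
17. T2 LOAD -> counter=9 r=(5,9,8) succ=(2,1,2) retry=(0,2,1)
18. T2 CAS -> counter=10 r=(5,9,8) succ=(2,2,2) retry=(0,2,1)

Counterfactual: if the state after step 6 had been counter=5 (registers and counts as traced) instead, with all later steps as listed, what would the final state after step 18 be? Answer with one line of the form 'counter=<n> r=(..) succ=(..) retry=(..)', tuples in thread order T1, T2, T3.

counter=10 r=(5,9,8) succ=(2,3,2) retry=(0,1,1)

state after step 6 := counter=5 r=(5,5,6) succ=(2,0,0) retry=(0,0,0)
7. T2 CAS -> counter=6 r=(5,5,6) succ=(2,1,0) retry=(0,0,0)
8. T3 CAS -> counter=7 r=(5,5,6) succ=(2,1,1) retry=(0,0,0)
9. T2 LOAD -> counter=7 r=(5,7,6) succ=(2,1,1) retry=(0,0,0)
10. T3 LOAD -> counter=7 r=(5,7,7) succ=(2,1,1) retry=(0,0,0)
11. T2 CAS -> counter=8 r=(5,7,7) succ=(2,2,1) retry=(0,0,0)
12. T3 CAS -> counter=8 r=(5,7,7) succ=(2,2,1) retry=(0,0,1)
13. T2 LOAD -> counter=8 r=(5,8,7) succ=(2,2,1) retry=(0,0,1)
14. T3 LOAD -> counter=8 r=(5,8,8) succ=(2,2,1) retry=(0,0,1)
15. T3 CAS -> counter=9 r=(5,8,8) succ=(2,2,2) retry=(0,0,1)
16. T2 CAS -> counter=9 r=(5,8,8) succ=(2,2,2) retry=(0,1,1)
17. T2 LOAD -> counter=9 r=(5,9,8) succ=(2,2,2) retry=(0,1,1)
18. T2 CAS -> counter=10 r=(5,9,8) succ=(2,3,2) retry=(0,1,1)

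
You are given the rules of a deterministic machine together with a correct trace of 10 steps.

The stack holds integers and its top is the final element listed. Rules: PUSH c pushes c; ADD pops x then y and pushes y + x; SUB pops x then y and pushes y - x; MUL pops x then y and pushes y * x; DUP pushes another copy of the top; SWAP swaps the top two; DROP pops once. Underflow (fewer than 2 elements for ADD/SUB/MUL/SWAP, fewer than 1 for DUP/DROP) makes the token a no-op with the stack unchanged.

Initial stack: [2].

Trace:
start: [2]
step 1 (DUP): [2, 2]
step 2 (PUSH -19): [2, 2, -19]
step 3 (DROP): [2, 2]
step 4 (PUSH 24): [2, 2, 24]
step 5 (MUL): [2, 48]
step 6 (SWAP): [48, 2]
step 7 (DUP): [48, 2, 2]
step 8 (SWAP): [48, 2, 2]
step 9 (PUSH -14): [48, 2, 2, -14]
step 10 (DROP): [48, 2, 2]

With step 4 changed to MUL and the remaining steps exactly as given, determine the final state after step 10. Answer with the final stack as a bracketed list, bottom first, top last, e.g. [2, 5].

(re-executing from step 4 with the substitution; state before step 4: [2, 2])
step 4 (MUL): [4]
step 5 (MUL): [4]
step 6 (SWAP): [4]
step 7 (DUP): [4, 4]
step 8 (SWAP): [4, 4]
step 9 (PUSH -14): [4, 4, -14]
step 10 (DROP): [4, 4]

[4, 4]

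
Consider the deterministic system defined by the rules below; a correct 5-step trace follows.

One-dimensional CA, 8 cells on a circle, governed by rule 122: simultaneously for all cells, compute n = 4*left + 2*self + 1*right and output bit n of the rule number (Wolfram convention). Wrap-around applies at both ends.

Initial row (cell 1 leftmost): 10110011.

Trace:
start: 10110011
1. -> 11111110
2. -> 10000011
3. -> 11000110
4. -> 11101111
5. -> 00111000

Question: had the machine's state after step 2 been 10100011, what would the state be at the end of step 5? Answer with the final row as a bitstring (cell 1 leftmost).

00111000

state after step 2 := 10100011
3. -> 11010110
4. -> 11101111
5. -> 00111000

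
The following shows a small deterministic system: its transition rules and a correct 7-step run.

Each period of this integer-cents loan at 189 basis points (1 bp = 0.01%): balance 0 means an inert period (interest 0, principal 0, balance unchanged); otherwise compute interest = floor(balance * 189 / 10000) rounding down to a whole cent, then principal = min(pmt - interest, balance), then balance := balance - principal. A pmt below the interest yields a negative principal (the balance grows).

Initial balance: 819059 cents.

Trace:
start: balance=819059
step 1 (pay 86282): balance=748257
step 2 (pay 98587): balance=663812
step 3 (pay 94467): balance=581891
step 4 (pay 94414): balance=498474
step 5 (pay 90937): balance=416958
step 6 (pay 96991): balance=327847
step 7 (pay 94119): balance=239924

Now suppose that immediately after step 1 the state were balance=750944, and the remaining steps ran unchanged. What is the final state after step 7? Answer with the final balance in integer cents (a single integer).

242929

state after step 1 := balance=750944
step 2 (pay 98587): balance=666549
step 3 (pay 94467): balance=584679
step 4 (pay 94414): balance=501315
step 5 (pay 90937): balance=419852
step 6 (pay 96991): balance=330796
step 7 (pay 94119): balance=242929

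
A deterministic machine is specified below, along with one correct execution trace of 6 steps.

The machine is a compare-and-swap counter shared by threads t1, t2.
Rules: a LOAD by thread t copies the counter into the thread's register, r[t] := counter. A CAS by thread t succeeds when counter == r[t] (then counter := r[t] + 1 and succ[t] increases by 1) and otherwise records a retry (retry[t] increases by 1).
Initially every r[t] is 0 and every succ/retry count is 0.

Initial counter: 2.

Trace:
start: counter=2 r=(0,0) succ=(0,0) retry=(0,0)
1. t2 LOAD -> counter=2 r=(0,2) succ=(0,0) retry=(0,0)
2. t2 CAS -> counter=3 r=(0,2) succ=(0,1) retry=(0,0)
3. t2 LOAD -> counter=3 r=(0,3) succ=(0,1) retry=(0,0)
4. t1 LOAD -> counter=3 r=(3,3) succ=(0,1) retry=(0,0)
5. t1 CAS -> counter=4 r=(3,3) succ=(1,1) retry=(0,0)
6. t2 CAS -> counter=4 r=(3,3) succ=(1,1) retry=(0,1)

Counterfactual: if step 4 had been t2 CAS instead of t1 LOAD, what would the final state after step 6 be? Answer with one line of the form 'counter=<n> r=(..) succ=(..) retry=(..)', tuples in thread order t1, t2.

counter=4 r=(0,3) succ=(0,2) retry=(1,1)

(re-executing from step 4 with the substitution; state before step 4: counter=3 r=(0,3) succ=(0,1) retry=(0,0))
4. t2 CAS -> counter=4 r=(0,3) succ=(0,2) retry=(0,0)
5. t1 CAS -> counter=4 r=(0,3) succ=(0,2) retry=(1,0)
6. t2 CAS -> counter=4 r=(0,3) succ=(0,2) retry=(1,1)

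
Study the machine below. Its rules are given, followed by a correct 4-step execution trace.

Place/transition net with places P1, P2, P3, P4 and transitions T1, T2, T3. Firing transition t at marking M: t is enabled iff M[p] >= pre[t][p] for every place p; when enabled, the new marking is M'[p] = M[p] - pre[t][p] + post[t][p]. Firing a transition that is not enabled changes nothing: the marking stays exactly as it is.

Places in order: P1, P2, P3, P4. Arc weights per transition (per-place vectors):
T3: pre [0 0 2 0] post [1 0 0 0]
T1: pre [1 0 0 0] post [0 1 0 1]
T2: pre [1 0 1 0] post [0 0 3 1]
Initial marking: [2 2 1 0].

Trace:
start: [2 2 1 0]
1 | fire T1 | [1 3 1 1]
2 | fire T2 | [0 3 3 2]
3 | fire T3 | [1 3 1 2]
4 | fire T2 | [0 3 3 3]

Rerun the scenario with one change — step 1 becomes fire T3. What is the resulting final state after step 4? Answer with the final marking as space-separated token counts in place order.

1 2 3 2

(re-executing from step 1 with the substitution; state before step 1: [2 2 1 0])
1 | fire T3 | [2 2 1 0]
2 | fire T2 | [1 2 3 1]
3 | fire T3 | [2 2 1 1]
4 | fire T2 | [1 2 3 2]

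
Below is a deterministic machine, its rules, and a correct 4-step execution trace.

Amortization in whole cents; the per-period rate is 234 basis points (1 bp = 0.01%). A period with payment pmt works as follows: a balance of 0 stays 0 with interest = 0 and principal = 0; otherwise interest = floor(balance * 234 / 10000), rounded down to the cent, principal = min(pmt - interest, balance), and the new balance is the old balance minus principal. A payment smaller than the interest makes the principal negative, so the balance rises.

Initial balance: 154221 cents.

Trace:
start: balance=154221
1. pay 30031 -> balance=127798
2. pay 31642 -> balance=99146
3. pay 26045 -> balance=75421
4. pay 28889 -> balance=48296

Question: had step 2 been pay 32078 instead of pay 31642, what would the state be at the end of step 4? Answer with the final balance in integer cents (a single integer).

47839

(re-executing from step 2 with the substitution; state before step 2: balance=127798)
2. pay 32078 -> balance=98710
3. pay 26045 -> balance=74974
4. pay 28889 -> balance=47839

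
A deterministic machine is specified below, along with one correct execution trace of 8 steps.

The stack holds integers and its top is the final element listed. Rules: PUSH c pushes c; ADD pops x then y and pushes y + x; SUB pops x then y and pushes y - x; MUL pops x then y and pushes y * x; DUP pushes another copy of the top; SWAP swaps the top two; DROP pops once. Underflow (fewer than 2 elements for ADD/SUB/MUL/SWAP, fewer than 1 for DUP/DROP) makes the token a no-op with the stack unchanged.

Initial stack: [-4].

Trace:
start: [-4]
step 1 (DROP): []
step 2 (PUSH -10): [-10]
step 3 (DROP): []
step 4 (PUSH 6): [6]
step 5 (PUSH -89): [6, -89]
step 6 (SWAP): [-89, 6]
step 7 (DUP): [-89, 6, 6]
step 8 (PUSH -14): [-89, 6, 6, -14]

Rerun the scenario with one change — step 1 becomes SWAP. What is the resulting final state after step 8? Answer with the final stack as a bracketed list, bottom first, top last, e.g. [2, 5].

[-4, -89, 6, 6, -14]

(re-executing from step 1 with the substitution; state before step 1: [-4])
step 1 (SWAP): [-4]
step 2 (PUSH -10): [-4, -10]
step 3 (DROP): [-4]
step 4 (PUSH 6): [-4, 6]
step 5 (PUSH -89): [-4, 6, -89]
step 6 (SWAP): [-4, -89, 6]
step 7 (DUP): [-4, -89, 6, 6]
step 8 (PUSH -14): [-4, -89, 6, 6, -14]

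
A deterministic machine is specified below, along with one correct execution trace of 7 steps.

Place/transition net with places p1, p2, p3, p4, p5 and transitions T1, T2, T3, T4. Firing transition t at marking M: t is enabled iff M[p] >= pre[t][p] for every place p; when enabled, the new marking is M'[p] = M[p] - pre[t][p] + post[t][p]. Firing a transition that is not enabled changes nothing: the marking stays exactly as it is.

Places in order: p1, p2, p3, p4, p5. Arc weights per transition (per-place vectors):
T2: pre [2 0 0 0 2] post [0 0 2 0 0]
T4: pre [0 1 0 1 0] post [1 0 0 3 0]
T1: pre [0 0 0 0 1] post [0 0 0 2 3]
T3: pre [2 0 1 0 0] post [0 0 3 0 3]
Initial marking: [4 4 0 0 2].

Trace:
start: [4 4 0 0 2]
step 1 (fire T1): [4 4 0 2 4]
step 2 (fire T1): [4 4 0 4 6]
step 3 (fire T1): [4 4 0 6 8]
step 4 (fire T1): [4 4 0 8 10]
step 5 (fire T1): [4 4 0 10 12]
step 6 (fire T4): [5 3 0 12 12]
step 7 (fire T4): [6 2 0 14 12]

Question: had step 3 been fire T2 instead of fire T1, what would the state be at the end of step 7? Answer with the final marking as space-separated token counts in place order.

(re-executing from step 3 with the substitution; state before step 3: [4 4 0 4 6])
step 3 (fire T2): [2 4 2 4 4]
step 4 (fire T1): [2 4 2 6 6]
step 5 (fire T1): [2 4 2 8 8]
step 6 (fire T4): [3 3 2 10 8]
step 7 (fire T4): [4 2 2 12 8]

4 2 2 12 8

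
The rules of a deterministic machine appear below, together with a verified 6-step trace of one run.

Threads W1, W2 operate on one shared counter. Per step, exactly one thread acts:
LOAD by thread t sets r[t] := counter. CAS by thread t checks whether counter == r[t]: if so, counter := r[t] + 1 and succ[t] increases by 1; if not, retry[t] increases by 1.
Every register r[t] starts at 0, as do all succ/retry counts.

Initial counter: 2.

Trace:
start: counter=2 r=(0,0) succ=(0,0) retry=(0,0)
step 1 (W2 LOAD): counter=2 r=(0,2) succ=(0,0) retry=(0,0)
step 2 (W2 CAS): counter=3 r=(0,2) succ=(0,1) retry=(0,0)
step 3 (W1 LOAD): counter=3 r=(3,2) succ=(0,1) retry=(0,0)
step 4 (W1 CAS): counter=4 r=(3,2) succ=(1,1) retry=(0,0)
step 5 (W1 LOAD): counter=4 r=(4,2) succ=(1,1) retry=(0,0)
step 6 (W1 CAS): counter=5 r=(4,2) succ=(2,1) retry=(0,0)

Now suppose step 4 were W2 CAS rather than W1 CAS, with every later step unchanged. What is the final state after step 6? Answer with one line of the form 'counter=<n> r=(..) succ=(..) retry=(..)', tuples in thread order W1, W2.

counter=4 r=(3,2) succ=(1,1) retry=(0,1)

(re-executing from step 4 with the substitution; state before step 4: counter=3 r=(3,2) succ=(0,1) retry=(0,0))
step 4 (W2 CAS): counter=3 r=(3,2) succ=(0,1) retry=(0,1)
step 5 (W1 LOAD): counter=3 r=(3,2) succ=(0,1) retry=(0,1)
step 6 (W1 CAS): counter=4 r=(3,2) succ=(1,1) retry=(0,1)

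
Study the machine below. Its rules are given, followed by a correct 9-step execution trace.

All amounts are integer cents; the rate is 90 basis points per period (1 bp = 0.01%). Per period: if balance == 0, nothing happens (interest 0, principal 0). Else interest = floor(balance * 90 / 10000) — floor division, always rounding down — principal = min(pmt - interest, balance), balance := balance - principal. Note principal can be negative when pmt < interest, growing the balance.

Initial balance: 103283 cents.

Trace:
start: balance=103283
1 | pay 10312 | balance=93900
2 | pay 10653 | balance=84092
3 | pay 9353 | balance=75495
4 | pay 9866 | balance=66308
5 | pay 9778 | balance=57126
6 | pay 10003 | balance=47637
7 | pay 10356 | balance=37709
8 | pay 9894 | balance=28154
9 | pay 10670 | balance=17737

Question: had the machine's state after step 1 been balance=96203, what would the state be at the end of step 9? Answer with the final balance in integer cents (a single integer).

20211

state after step 1 := balance=96203
2 | pay 10653 | balance=86415
3 | pay 9353 | balance=77839
4 | pay 9866 | balance=68673
5 | pay 9778 | balance=59513
6 | pay 10003 | balance=50045
7 | pay 10356 | balance=40139
8 | pay 9894 | balance=30606
9 | pay 10670 | balance=20211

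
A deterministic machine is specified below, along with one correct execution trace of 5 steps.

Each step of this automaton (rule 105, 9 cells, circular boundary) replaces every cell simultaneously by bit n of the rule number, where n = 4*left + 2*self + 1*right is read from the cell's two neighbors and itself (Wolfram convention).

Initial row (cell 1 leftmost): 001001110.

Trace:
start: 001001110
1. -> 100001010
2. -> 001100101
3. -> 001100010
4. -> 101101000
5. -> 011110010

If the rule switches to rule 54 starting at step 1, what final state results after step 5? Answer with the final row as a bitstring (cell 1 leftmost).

000010111

(re-executing steps 1..5 under rule 54; state before step 1: 001001110)
1. -> 011110001
2. -> 100001011
3. -> 010011100
4. -> 111100010
5. -> 000010111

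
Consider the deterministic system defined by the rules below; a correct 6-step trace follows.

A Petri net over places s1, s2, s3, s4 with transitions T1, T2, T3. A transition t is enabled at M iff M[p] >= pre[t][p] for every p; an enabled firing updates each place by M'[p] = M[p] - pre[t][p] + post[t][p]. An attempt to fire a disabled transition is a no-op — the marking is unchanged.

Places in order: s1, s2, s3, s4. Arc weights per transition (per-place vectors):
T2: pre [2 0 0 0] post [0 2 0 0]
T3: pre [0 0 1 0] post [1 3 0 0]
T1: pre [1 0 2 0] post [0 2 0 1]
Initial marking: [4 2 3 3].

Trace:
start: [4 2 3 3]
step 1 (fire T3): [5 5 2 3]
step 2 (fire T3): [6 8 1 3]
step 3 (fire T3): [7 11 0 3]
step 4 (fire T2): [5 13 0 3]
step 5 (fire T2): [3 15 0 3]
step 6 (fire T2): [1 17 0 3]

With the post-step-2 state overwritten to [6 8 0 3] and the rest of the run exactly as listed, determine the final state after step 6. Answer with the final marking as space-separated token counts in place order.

state after step 2 := [6 8 0 3]
step 3 (fire T3): [6 8 0 3]
step 4 (fire T2): [4 10 0 3]
step 5 (fire T2): [2 12 0 3]
step 6 (fire T2): [0 14 0 3]

0 14 0 3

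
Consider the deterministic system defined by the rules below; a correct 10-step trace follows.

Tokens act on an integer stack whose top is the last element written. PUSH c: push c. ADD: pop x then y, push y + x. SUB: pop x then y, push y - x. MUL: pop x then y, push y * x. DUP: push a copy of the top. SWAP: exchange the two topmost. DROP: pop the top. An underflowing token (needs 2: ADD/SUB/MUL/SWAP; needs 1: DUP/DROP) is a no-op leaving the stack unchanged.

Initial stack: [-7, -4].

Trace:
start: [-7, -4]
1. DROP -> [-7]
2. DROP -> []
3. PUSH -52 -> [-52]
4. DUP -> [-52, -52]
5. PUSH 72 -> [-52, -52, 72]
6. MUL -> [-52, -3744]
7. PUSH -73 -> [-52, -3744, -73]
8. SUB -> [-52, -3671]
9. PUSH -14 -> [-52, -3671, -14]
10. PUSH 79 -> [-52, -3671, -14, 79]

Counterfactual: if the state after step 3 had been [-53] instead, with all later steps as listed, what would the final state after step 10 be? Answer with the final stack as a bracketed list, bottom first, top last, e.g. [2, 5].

state after step 3 := [-53]
4. DUP -> [-53, -53]
5. PUSH 72 -> [-53, -53, 72]
6. MUL -> [-53, -3816]
7. PUSH -73 -> [-53, -3816, -73]
8. SUB -> [-53, -3743]
9. PUSH -14 -> [-53, -3743, -14]
10. PUSH 79 -> [-53, -3743, -14, 79]

[-53, -3743, -14, 79]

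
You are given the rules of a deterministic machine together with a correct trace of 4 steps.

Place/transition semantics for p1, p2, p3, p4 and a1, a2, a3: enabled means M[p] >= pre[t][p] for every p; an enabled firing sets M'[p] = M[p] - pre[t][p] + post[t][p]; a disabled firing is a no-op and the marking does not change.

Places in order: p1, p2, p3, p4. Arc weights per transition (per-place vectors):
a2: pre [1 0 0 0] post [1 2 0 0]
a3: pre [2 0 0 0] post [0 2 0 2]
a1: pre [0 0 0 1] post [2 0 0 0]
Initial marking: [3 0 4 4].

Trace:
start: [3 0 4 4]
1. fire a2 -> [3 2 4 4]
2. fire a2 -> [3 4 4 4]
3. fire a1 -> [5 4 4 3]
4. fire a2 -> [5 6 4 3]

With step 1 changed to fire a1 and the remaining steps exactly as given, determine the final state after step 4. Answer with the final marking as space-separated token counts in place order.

(re-executing from step 1 with the substitution; state before step 1: [3 0 4 4])
1. fire a1 -> [5 0 4 3]
2. fire a2 -> [5 2 4 3]
3. fire a1 -> [7 2 4 2]
4. fire a2 -> [7 4 4 2]

7 4 4 2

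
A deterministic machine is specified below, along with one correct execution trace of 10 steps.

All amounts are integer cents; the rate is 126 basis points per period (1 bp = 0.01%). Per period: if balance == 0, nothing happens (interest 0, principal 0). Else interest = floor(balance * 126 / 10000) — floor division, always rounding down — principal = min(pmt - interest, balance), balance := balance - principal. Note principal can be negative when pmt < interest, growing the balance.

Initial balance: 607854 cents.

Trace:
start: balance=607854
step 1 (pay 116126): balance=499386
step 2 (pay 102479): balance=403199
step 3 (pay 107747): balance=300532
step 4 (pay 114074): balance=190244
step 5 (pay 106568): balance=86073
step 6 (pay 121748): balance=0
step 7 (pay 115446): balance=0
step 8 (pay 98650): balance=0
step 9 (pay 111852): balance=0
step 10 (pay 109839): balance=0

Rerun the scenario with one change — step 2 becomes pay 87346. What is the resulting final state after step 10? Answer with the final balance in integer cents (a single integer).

(re-executing from step 2 with the substitution; state before step 2: balance=499386)
step 2 (pay 87346): balance=418332
step 3 (pay 107747): balance=315855
step 4 (pay 114074): balance=205760
step 5 (pay 106568): balance=101784
step 6 (pay 121748): balance=0
step 7 (pay 115446): balance=0
step 8 (pay 98650): balance=0
step 9 (pay 111852): balance=0
step 10 (pay 109839): balance=0

0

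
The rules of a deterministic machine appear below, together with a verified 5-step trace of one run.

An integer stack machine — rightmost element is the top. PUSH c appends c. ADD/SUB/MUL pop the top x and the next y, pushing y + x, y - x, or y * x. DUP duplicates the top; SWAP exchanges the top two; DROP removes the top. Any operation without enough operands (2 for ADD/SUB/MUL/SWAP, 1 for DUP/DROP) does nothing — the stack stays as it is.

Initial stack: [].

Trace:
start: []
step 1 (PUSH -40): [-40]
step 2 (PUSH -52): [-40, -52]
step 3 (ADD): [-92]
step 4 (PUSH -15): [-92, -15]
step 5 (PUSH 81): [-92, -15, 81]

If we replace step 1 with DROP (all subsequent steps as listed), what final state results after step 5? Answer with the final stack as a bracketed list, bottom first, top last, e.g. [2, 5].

[-52, -15, 81]

(re-executing from step 1 with the substitution; state before step 1: [])
step 1 (DROP): []
step 2 (PUSH -52): [-52]
step 3 (ADD): [-52]
step 4 (PUSH -15): [-52, -15]
step 5 (PUSH 81): [-52, -15, 81]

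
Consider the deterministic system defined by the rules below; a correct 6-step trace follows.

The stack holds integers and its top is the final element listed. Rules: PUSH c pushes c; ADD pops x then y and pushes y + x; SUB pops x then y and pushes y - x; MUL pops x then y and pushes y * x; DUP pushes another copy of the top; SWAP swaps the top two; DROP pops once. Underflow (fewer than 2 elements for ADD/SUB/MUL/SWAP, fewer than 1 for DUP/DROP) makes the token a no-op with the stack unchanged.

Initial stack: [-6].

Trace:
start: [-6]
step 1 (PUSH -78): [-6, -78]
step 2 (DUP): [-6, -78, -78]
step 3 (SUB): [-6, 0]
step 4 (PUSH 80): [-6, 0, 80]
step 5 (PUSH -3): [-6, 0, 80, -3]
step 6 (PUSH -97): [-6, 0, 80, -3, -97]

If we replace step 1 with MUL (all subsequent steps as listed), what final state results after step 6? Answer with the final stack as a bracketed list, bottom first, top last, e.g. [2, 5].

[0, 80, -3, -97]

(re-executing from step 1 with the substitution; state before step 1: [-6])
step 1 (MUL): [-6]
step 2 (DUP): [-6, -6]
step 3 (SUB): [0]
step 4 (PUSH 80): [0, 80]
step 5 (PUSH -3): [0, 80, -3]
step 6 (PUSH -97): [0, 80, -3, -97]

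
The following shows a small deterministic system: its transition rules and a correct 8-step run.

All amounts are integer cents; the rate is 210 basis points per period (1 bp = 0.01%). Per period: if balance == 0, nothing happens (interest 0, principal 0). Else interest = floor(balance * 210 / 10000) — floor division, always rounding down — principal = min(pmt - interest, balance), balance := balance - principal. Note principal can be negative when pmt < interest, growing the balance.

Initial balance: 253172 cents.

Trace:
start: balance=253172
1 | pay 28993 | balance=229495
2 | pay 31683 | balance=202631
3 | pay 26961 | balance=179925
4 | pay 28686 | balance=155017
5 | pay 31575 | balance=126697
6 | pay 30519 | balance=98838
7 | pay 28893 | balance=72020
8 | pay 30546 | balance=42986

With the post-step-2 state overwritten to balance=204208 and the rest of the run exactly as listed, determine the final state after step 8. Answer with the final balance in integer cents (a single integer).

44772

state after step 2 := balance=204208
3 | pay 26961 | balance=181535
4 | pay 28686 | balance=156661
5 | pay 31575 | balance=128375
6 | pay 30519 | balance=100551
7 | pay 28893 | balance=73769
8 | pay 30546 | balance=44772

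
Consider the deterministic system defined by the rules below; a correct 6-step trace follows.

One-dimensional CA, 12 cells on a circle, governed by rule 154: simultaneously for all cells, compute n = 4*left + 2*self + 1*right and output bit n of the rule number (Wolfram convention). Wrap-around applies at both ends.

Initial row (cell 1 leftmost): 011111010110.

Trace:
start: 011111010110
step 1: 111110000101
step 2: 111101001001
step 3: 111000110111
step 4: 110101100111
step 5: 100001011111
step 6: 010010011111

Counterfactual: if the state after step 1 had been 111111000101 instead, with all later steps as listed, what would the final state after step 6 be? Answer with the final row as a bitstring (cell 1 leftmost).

101010011111

state after step 1 := 111111000101
step 2: 111110101001
step 3: 111100000111
step 4: 111010001111
step 5: 110001011111
step 6: 101010011111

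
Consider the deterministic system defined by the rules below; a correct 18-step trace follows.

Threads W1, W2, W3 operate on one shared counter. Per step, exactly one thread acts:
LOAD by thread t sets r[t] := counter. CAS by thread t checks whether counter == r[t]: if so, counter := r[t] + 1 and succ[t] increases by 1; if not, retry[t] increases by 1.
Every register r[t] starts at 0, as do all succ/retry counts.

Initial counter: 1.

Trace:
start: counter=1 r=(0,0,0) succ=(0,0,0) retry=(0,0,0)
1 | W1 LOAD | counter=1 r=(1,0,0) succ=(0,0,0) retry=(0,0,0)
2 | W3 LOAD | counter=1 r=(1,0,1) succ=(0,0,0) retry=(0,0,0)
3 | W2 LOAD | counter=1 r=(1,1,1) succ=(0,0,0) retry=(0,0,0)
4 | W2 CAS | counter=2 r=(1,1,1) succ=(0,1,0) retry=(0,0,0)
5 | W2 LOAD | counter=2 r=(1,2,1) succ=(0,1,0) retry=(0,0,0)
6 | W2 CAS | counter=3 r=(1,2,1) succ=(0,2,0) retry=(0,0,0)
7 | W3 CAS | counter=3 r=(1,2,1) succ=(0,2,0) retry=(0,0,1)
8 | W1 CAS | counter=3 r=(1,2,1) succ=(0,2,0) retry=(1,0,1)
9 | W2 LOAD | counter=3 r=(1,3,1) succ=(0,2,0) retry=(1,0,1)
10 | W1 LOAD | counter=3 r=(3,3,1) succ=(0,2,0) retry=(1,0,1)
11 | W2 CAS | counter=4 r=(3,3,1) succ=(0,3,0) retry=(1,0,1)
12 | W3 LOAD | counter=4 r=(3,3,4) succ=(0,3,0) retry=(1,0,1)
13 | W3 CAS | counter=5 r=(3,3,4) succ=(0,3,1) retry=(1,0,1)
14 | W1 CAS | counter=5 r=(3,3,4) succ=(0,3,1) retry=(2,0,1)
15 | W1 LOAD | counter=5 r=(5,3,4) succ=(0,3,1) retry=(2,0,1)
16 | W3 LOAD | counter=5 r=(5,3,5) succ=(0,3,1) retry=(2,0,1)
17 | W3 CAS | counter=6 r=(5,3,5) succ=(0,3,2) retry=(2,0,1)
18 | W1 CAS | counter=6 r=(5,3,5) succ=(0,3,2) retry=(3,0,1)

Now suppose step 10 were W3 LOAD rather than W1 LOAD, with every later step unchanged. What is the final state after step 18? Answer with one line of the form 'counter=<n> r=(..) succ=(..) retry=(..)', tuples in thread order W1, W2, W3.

counter=6 r=(5,3,5) succ=(0,3,2) retry=(3,0,1)

(re-executing from step 10 with the substitution; state before step 10: counter=3 r=(1,3,1) succ=(0,2,0) retry=(1,0,1))
10 | W3 LOAD | counter=3 r=(1,3,3) succ=(0,2,0) retry=(1,0,1)
11 | W2 CAS | counter=4 r=(1,3,3) succ=(0,3,0) retry=(1,0,1)
12 | W3 LOAD | counter=4 r=(1,3,4) succ=(0,3,0) retry=(1,0,1)
13 | W3 CAS | counter=5 r=(1,3,4) succ=(0,3,1) retry=(1,0,1)
14 | W1 CAS | counter=5 r=(1,3,4) succ=(0,3,1) retry=(2,0,1)
15 | W1 LOAD | counter=5 r=(5,3,4) succ=(0,3,1) retry=(2,0,1)
16 | W3 LOAD | counter=5 r=(5,3,5) succ=(0,3,1) retry=(2,0,1)
17 | W3 CAS | counter=6 r=(5,3,5) succ=(0,3,2) retry=(2,0,1)
18 | W1 CAS | counter=6 r=(5,3,5) succ=(0,3,2) retry=(3,0,1)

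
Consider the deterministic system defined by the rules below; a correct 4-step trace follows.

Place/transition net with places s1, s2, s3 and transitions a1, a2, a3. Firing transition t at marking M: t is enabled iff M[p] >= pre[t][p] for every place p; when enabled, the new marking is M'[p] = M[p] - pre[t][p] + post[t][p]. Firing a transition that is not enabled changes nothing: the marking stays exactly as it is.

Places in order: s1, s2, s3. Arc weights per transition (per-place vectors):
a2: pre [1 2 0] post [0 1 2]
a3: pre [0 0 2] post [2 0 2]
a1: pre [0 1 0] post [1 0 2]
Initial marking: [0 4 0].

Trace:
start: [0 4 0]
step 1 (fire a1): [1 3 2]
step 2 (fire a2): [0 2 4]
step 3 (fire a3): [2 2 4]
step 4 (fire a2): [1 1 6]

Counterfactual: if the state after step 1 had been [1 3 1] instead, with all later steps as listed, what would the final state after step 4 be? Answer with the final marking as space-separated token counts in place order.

1 1 5

state after step 1 := [1 3 1]
step 2 (fire a2): [0 2 3]
step 3 (fire a3): [2 2 3]
step 4 (fire a2): [1 1 5]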